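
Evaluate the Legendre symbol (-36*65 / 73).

1

By multiplicativity, (-36·65 / 73) = (-36 / 73)·(65 / 73).
First factor (-36 / 73):
(-36 / 73)
  = (37 / 73)    [-36 ≡ 37 mod 73]
  = (73 / 37)    [QR: 37 ≡ 1 mod 4, sign kept]
  = (36 / 37)    [73 ≡ 36 mod 37]
  = (9 / 37)    [37 ≡ 5 mod 8 ⇒ (2 / 37)^2 = +1]
  = (37 / 9)    [QR: 9 ≡ 1 mod 4, sign kept]
  = (1 / 9)    [37 ≡ 1 mod 9]
  = 1    [(1 / 9) = 1]
Second factor (65 / 73):
(65 / 73)
  = (73 / 65)    [QR: 65 ≡ 1 mod 4, sign kept]
  = (8 / 65)    [73 ≡ 8 mod 65]
  = (1 / 65)    [65 ≡ 1 mod 8 ⇒ (2 / 65)^3 = +1]
  = 1    [(1 / 65) = 1]
Product: (1)·(1) = 1.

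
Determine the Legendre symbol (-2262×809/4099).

By multiplicativity, (-2262·809/4099) = (-2262/4099)·(809/4099).
First factor (-2262/4099):
(-2262/4099)
  = (1837/4099)    [-2262 ≡ 1837 mod 4099]
  = (4099/1837)    [QR: 1837 ≡ 1 mod 4, sign kept]
  = (425/1837)    [4099 ≡ 425 mod 1837]
  = (1837/425)    [QR: 425 ≡ 1 mod 4, sign kept]
  = (137/425)    [1837 ≡ 137 mod 425]
  = (425/137)    [QR: 137 ≡ 1 mod 4, sign kept]
  = (14/137)    [425 ≡ 14 mod 137]
  = (7/137)    [137 ≡ 1 mod 8 ⇒ (2/137) = +1]
  = (137/7)    [QR: 137 ≡ 1 mod 4, sign kept]
  = (4/7)    [137 ≡ 4 mod 7]
  = (1/7)    [7 ≡ 7 mod 8 ⇒ (2/7)^2 = +1]
  = 1    [(1/7) = 1]
Second factor (809/4099):
(809/4099)
  = (4099/809)    [QR: 809 ≡ 1 mod 4, sign kept]
  = (54/809)    [4099 ≡ 54 mod 809]
  = (27/809)    [809 ≡ 1 mod 8 ⇒ (2/809) = +1]
  = (809/27)    [QR: 809 ≡ 1 mod 4, sign kept]
  = (26/27)    [809 ≡ 26 mod 27]
  = -(13/27)    [27 ≡ 3 mod 8 ⇒ (2/27) = -1]
  = -(27/13)    [QR: 13 ≡ 1 mod 4, sign kept]
  = -(1/13)    [27 ≡ 1 mod 13]
  = -1    [(1/13) = 1]
Product: (1)·(-1) = -1.

-1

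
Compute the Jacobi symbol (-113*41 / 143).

-1

By multiplicativity, (-113·41 / 143) = (-113 / 143)·(41 / 143).
First factor (-113 / 143):
(-113 / 143)
  = -(113 / 143)    [143 ≡ 3 mod 4 ⇒ (-1 / 143) = -1]
  = -(143 / 113)    [QR: 113 ≡ 1 mod 4, sign kept]
  = -(30 / 113)    [143 ≡ 30 mod 113]
  = -(15 / 113)    [113 ≡ 1 mod 8 ⇒ (2 / 113) = +1]
  = -(113 / 15)    [QR: 113 ≡ 1 mod 4, sign kept]
  = -(8 / 15)    [113 ≡ 8 mod 15]
  = -(1 / 15)    [15 ≡ 7 mod 8 ⇒ (2 / 15)^3 = +1]
  = -1    [(1 / 15) = 1]
Second factor (41 / 143):
(41 / 143)
  = (143 / 41)    [QR: 41 ≡ 1 mod 4, sign kept]
  = (20 / 41)    [143 ≡ 20 mod 41]
  = (5 / 41)    [41 ≡ 1 mod 8 ⇒ (2 / 41)^2 = +1]
  = (41 / 5)    [QR: 5 ≡ 1 mod 4, sign kept]
  = (1 / 5)    [41 ≡ 1 mod 5]
  = 1    [(1 / 5) = 1]
Product: (-1)·(1) = -1.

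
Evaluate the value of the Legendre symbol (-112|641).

1

Pull out -1: (-112|641) = (-1|641)·(112|641). Since 641 ≡ 1 (mod 4), (-1|641) = +1. Now have (112|641).
Factor out 2: 112 = 2^4·7. Since 641 ≡ 1 (mod 8), (2|641) = +1, and (2|641)^4 = +1. Now have (7|641).
641 ≡ 1 (mod 4), so quadratic reciprocity gives (7|641) = (641|7). Reduce: 641 ≡ 4 (mod 7). Now have (4|7).
Factor out 2: 4 = 2^2. Since 7 ≡ 7 (mod 8), (2|7) = +1, and (2|7)^2 = +1. Now have (1|7).
(1|7) = 1. Collecting the sign factors: 1.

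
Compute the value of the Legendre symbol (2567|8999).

1

Both 2567 ≡ 3 and 8999 ≡ 3 (mod 4), so reciprocity gives (2567|8999) = -(8999|2567). Reduce: 8999 ≡ 1298 (mod 2567). Now have -(1298|2567).
Factor out 2: 1298 = 2·649. Since 2567 ≡ 7 (mod 8), (2|2567) = +1. Now have -(649|2567).
649 ≡ 1 (mod 4), so quadratic reciprocity gives (649|2567) = (2567|649). Reduce: 2567 ≡ 620 (mod 649). Now have -(620|649).
Factor out 2: 620 = 2^2·155. Since 649 ≡ 1 (mod 8), (2|649) = +1, and (2|649)^2 = +1. Now have -(155|649).
649 ≡ 1 (mod 4), so quadratic reciprocity gives (155|649) = (649|155). Reduce: 649 ≡ 29 (mod 155). Now have -(29|155).
29 ≡ 1 (mod 4), so quadratic reciprocity gives (29|155) = (155|29). Reduce: 155 ≡ 10 (mod 29). Now have -(10|29).
Factor out 2: 10 = 2·5. Since 29 ≡ 5 (mod 8), (2|29) = -1. Now have (5|29).
5 ≡ 1 (mod 4), so quadratic reciprocity gives (5|29) = (29|5). Reduce: 29 ≡ 4 (mod 5). Now have (4|5).
Factor out 2: 4 = 2^2. Since 5 ≡ 5 (mod 8), (2|5) = -1, and (2|5)^2 = +1. Now have (1|5).
(1|5) = 1. Collecting the sign factors: 1.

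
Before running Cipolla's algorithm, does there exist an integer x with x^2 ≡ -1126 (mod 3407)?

(-1126|3407)
  = (2281|3407)    [-1126 ≡ 2281 mod 3407]
  = (3407|2281)    [QR: 2281 ≡ 1 mod 4, sign kept]
  = (1126|2281)    [3407 ≡ 1126 mod 2281]
  = (563|2281)    [2281 ≡ 1 mod 8 ⇒ (2|2281) = +1]
  = (2281|563)    [QR: 2281 ≡ 1 mod 4, sign kept]
  = (29|563)    [2281 ≡ 29 mod 563]
  = (563|29)    [QR: 29 ≡ 1 mod 4, sign kept]
  = (12|29)    [563 ≡ 12 mod 29]
  = (3|29)    [29 ≡ 5 mod 8 ⇒ (2|29)^2 = +1]
  = (29|3)    [QR: 29 ≡ 1 mod 4, sign kept]
  = (2|3)    [29 ≡ 2 mod 3]
  = -(1|3)    [3 ≡ 3 mod 8 ⇒ (2|3) = -1]
  = -1    [(1|3) = 1]
The Legendre symbol is -1, so x^2 ≡ -1126 (mod 3407) has no solution.

no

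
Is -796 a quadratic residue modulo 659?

(-796|659)
  = (522|659)    [-796 ≡ 522 mod 659]
  = -(261|659)    [659 ≡ 3 mod 8 ⇒ (2|659) = -1]
  = -(659|261)    [QR: 261 ≡ 1 mod 4, sign kept]
  = -(137|261)    [659 ≡ 137 mod 261]
  = -(261|137)    [QR: 137 ≡ 1 mod 4, sign kept]
  = -(124|137)    [261 ≡ 124 mod 137]
  = -(31|137)    [137 ≡ 1 mod 8 ⇒ (2|137)^2 = +1]
  = -(137|31)    [QR: 137 ≡ 1 mod 4, sign kept]
  = -(13|31)    [137 ≡ 13 mod 31]
  = -(31|13)    [QR: 13 ≡ 1 mod 4, sign kept]
  = -(5|13)    [31 ≡ 5 mod 13]
  = -(13|5)    [QR: 5 ≡ 1 mod 4, sign kept]
  = -(3|5)    [13 ≡ 3 mod 5]
  = -(5|3)    [QR: 5 ≡ 1 mod 4, sign kept]
  = -(2|3)    [5 ≡ 2 mod 3]
  = (1|3)    [3 ≡ 3 mod 8 ⇒ (2|3) = -1]
  = 1    [(1|3) = 1]
The Legendre symbol is 1, so x^2 ≡ -796 (mod 659) has solution.

yes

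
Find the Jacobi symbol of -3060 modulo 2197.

Pull out -1: (-3060/2197) = (-1/2197)·(3060/2197). Since 2197 ≡ 1 (mod 4), (-1/2197) = +1. Now have (3060/2197).
Reduce the numerator: 3060 ≡ 863 (mod 2197), so (3060/2197) = (863/2197).
2197 ≡ 1 (mod 4), so quadratic reciprocity gives (863/2197) = (2197/863). Reduce: 2197 ≡ 471 (mod 863). Now have (471/863).
Both 471 ≡ 3 and 863 ≡ 3 (mod 4), so reciprocity gives (471/863) = -(863/471). Reduce: 863 ≡ 392 (mod 471). Now have -(392/471).
Factor out 2: 392 = 2^3·49. Since 471 ≡ 7 (mod 8), (2/471) = +1, and (2/471)^3 = +1. Now have -(49/471).
49 ≡ 1 (mod 4), so quadratic reciprocity gives (49/471) = (471/49). Reduce: 471 ≡ 30 (mod 49). Now have -(30/49).
Factor out 2: 30 = 2·15. Since 49 ≡ 1 (mod 8), (2/49) = +1. Now have -(15/49).
49 ≡ 1 (mod 4), so quadratic reciprocity gives (15/49) = (49/15). Reduce: 49 ≡ 4 (mod 15). Now have -(4/15).
Factor out 2: 4 = 2^2. Since 15 ≡ 7 (mod 8), (2/15) = +1, and (2/15)^2 = +1. Now have -(1/15).
(1/15) = 1. Collecting the sign factors: -1.

-1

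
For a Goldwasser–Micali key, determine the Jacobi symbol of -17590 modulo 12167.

-1

(-17590 / 12167)
  = (6744 / 12167)    [-17590 ≡ 6744 mod 12167]
  = (843 / 12167)    [12167 ≡ 7 mod 8 ⇒ (2 / 12167)^3 = +1]
  = -(12167 / 843)    [QR: both ≡ 3 mod 4, sign flips]
  = -(365 / 843)    [12167 ≡ 365 mod 843]
  = -(843 / 365)    [QR: 365 ≡ 1 mod 4, sign kept]
  = -(113 / 365)    [843 ≡ 113 mod 365]
  = -(365 / 113)    [QR: 113 ≡ 1 mod 4, sign kept]
  = -(26 / 113)    [365 ≡ 26 mod 113]
  = -(13 / 113)    [113 ≡ 1 mod 8 ⇒ (2 / 113) = +1]
  = -(113 / 13)    [QR: 13 ≡ 1 mod 4, sign kept]
  = -(9 / 13)    [113 ≡ 9 mod 13]
  = -(13 / 9)    [QR: 9 ≡ 1 mod 4, sign kept]
  = -(4 / 9)    [13 ≡ 4 mod 9]
  = -(1 / 9)    [9 ≡ 1 mod 8 ⇒ (2 / 9)^2 = +1]
  = -1    [(1 / 9) = 1]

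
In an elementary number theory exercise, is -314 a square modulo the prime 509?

Pull out -1: (-314/509) = (-1/509)·(314/509). Since 509 ≡ 1 (mod 4), (-1/509) = +1. Now have (314/509).
Factor out 2: 314 = 2·157. Since 509 ≡ 5 (mod 8), (2/509) = -1. Now have -(157/509).
157 ≡ 1 (mod 4), so quadratic reciprocity gives (157/509) = (509/157). Reduce: 509 ≡ 38 (mod 157). Now have -(38/157).
Factor out 2: 38 = 2·19. Since 157 ≡ 5 (mod 8), (2/157) = -1. Now have (19/157).
157 ≡ 1 (mod 4), so quadratic reciprocity gives (19/157) = (157/19). Reduce: 157 ≡ 5 (mod 19). Now have (5/19).
5 ≡ 1 (mod 4), so quadratic reciprocity gives (5/19) = (19/5). Reduce: 19 ≡ 4 (mod 5). Now have (4/5).
Factor out 2: 4 = 2^2. Since 5 ≡ 5 (mod 8), (2/5) = -1, and (2/5)^2 = +1. Now have (1/5).
(1/5) = 1. Collecting the sign factors: 1.
The Legendre symbol is 1, so x^2 ≡ -314 (mod 509) has solution.

yes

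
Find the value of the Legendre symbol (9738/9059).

Reduce the numerator: 9738 ≡ 679 (mod 9059), so (9738/9059) = (679/9059).
Both 679 ≡ 3 and 9059 ≡ 3 (mod 4), so reciprocity gives (679/9059) = -(9059/679). Reduce: 9059 ≡ 232 (mod 679). Now have -(232/679).
Factor out 2: 232 = 2^3·29. Since 679 ≡ 7 (mod 8), (2/679) = +1, and (2/679)^3 = +1. Now have -(29/679).
29 ≡ 1 (mod 4), so quadratic reciprocity gives (29/679) = (679/29). Reduce: 679 ≡ 12 (mod 29). Now have -(12/29).
Factor out 2: 12 = 2^2·3. Since 29 ≡ 5 (mod 8), (2/29) = -1, and (2/29)^2 = +1. Now have -(3/29).
29 ≡ 1 (mod 4), so quadratic reciprocity gives (3/29) = (29/3). Reduce: 29 ≡ 2 (mod 3). Now have -(2/3).
Factor out 2: 2 = 2. Since 3 ≡ 3 (mod 8), (2/3) = -1. Now have (1/3).
(1/3) = 1. Collecting the sign factors: 1.

1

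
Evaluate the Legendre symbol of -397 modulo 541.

1

(-397/541)
  = (144/541)    [-397 ≡ 144 mod 541]
  = (9/541)    [541 ≡ 5 mod 8 ⇒ (2/541)^4 = +1]
  = (541/9)    [QR: 9 ≡ 1 mod 4, sign kept]
  = (1/9)    [541 ≡ 1 mod 9]
  = 1    [(1/9) = 1]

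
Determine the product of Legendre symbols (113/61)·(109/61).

1

By multiplicativity, (113·109/61) = (113/61)·(109/61).
First factor (113/61):
(113/61)
  = (52/61)    [113 ≡ 52 mod 61]
  = (13/61)    [61 ≡ 5 mod 8 ⇒ (2/61)^2 = +1]
  = (61/13)    [QR: 13 ≡ 1 mod 4, sign kept]
  = (9/13)    [61 ≡ 9 mod 13]
  = (13/9)    [QR: 9 ≡ 1 mod 4, sign kept]
  = (4/9)    [13 ≡ 4 mod 9]
  = (1/9)    [9 ≡ 1 mod 8 ⇒ (2/9)^2 = +1]
  = 1    [(1/9) = 1]
Second factor (109/61):
(109/61)
  = (48/61)    [109 ≡ 48 mod 61]
  = (3/61)    [61 ≡ 5 mod 8 ⇒ (2/61)^4 = +1]
  = (61/3)    [QR: 61 ≡ 1 mod 4, sign kept]
  = (1/3)    [61 ≡ 1 mod 3]
  = 1    [(1/3) = 1]
Product: (1)·(1) = 1.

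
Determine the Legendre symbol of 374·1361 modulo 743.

-1

By multiplicativity, (374·1361|743) = (374|743)·(1361|743).
First factor (374|743):
(374|743)
  = (187|743)    [743 ≡ 7 mod 8 ⇒ (2|743) = +1]
  = -(743|187)    [QR: both ≡ 3 mod 4, sign flips]
  = -(182|187)    [743 ≡ 182 mod 187]
  = (91|187)    [187 ≡ 3 mod 8 ⇒ (2|187) = -1]
  = -(187|91)    [QR: both ≡ 3 mod 4, sign flips]
  = -(5|91)    [187 ≡ 5 mod 91]
  = -(91|5)    [QR: 5 ≡ 1 mod 4, sign kept]
  = -(1|5)    [91 ≡ 1 mod 5]
  = -1    [(1|5) = 1]
Second factor (1361|743):
(1361|743)
  = (618|743)    [1361 ≡ 618 mod 743]
  = (309|743)    [743 ≡ 7 mod 8 ⇒ (2|743) = +1]
  = (743|309)    [QR: 309 ≡ 1 mod 4, sign kept]
  = (125|309)    [743 ≡ 125 mod 309]
  = (309|125)    [QR: 125 ≡ 1 mod 4, sign kept]
  = (59|125)    [309 ≡ 59 mod 125]
  = (125|59)    [QR: 125 ≡ 1 mod 4, sign kept]
  = (7|59)    [125 ≡ 7 mod 59]
  = -(59|7)    [QR: both ≡ 3 mod 4, sign flips]
  = -(3|7)    [59 ≡ 3 mod 7]
  = (7|3)    [QR: both ≡ 3 mod 4, sign flips]
  = (1|3)    [7 ≡ 1 mod 3]
  = 1    [(1|3) = 1]
Product: (-1)·(1) = -1.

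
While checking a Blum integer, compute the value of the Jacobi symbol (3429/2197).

1

Reduce the numerator: 3429 ≡ 1232 (mod 2197), so (3429/2197) = (1232/2197).
Factor out 2: 1232 = 2^4·77. Since 2197 ≡ 5 (mod 8), (2/2197) = -1, and (2/2197)^4 = +1. Now have (77/2197).
77 ≡ 1 (mod 4), so quadratic reciprocity gives (77/2197) = (2197/77). Reduce: 2197 ≡ 41 (mod 77). Now have (41/77).
41 ≡ 1 (mod 4), so quadratic reciprocity gives (41/77) = (77/41). Reduce: 77 ≡ 36 (mod 41). Now have (36/41).
Factor out 2: 36 = 2^2·9. Since 41 ≡ 1 (mod 8), (2/41) = +1, and (2/41)^2 = +1. Now have (9/41).
9 ≡ 1 (mod 4), so quadratic reciprocity gives (9/41) = (41/9). Reduce: 41 ≡ 5 (mod 9). Now have (5/9).
5 ≡ 1 (mod 4), so quadratic reciprocity gives (5/9) = (9/5). Reduce: 9 ≡ 4 (mod 5). Now have (4/5).
Factor out 2: 4 = 2^2. Since 5 ≡ 5 (mod 8), (2/5) = -1, and (2/5)^2 = +1. Now have (1/5).
(1/5) = 1. Collecting the sign factors: 1.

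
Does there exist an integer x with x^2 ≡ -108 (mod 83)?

Reduce the numerator: -108 ≡ 58 (mod 83), so (-108/83) = (58/83).
Factor out 2: 58 = 2·29. Since 83 ≡ 3 (mod 8), (2/83) = -1. Now have -(29/83).
29 ≡ 1 (mod 4), so quadratic reciprocity gives (29/83) = (83/29). Reduce: 83 ≡ 25 (mod 29). Now have -(25/29).
25 ≡ 1 (mod 4), so quadratic reciprocity gives (25/29) = (29/25). Reduce: 29 ≡ 4 (mod 25). Now have -(4/25).
Factor out 2: 4 = 2^2. Since 25 ≡ 1 (mod 8), (2/25) = +1, and (2/25)^2 = +1. Now have -(1/25).
(1/25) = 1. Collecting the sign factors: -1.
(-108/83) = -1, and 83 is prime, so -108 is not a quadratic residue mod 83.

no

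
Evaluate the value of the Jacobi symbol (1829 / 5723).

(1829 / 5723)
  = (5723 / 1829)    [QR: 1829 ≡ 1 mod 4, sign kept]
  = (236 / 1829)    [5723 ≡ 236 mod 1829]
  = (59 / 1829)    [1829 ≡ 5 mod 8 ⇒ (2 / 1829)^2 = +1]
  = (1829 / 59)    [QR: 1829 ≡ 1 mod 4, sign kept]
  = (0 / 59)    [1829 ≡ 0 mod 59]
  = 0    [numerator 0, gcd > 1]

0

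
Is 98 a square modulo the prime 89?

yes

Reduce the numerator: 98 ≡ 9 (mod 89), so (98|89) = (9|89).
9 ≡ 1 (mod 4), so quadratic reciprocity gives (9|89) = (89|9). Reduce: 89 ≡ 8 (mod 9). Now have (8|9).
Factor out 2: 8 = 2^3. Since 9 ≡ 1 (mod 8), (2|9) = +1, and (2|9)^3 = +1. Now have (1|9).
(1|9) = 1. Collecting the sign factors: 1.
(98|89) = 1, and 89 is prime, so 98 is a quadratic residue mod 89.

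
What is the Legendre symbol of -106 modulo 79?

1

(-106 / 79)
  = -(106 / 79)    [79 ≡ 3 mod 4 ⇒ (-1 / 79) = -1]
  = -(27 / 79)    [106 ≡ 27 mod 79]
  = (79 / 27)    [QR: both ≡ 3 mod 4, sign flips]
  = (25 / 27)    [79 ≡ 25 mod 27]
  = (27 / 25)    [QR: 25 ≡ 1 mod 4, sign kept]
  = (2 / 25)    [27 ≡ 2 mod 25]
  = (1 / 25)    [25 ≡ 1 mod 8 ⇒ (2 / 25) = +1]
  = 1    [(1 / 25) = 1]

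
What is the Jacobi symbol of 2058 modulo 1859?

1

(2058/1859)
  = (199/1859)    [2058 ≡ 199 mod 1859]
  = -(1859/199)    [QR: both ≡ 3 mod 4, sign flips]
  = -(68/199)    [1859 ≡ 68 mod 199]
  = -(17/199)    [199 ≡ 7 mod 8 ⇒ (2/199)^2 = +1]
  = -(199/17)    [QR: 17 ≡ 1 mod 4, sign kept]
  = -(12/17)    [199 ≡ 12 mod 17]
  = -(3/17)    [17 ≡ 1 mod 8 ⇒ (2/17)^2 = +1]
  = -(17/3)    [QR: 17 ≡ 1 mod 4, sign kept]
  = -(2/3)    [17 ≡ 2 mod 3]
  = (1/3)    [3 ≡ 3 mod 8 ⇒ (2/3) = -1]
  = 1    [(1/3) = 1]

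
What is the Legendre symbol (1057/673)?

1

Reduce the numerator: 1057 ≡ 384 (mod 673), so (1057/673) = (384/673).
Factor out 2: 384 = 2^7·3. Since 673 ≡ 1 (mod 8), (2/673) = +1, and (2/673)^7 = +1. Now have (3/673).
673 ≡ 1 (mod 4), so quadratic reciprocity gives (3/673) = (673/3). Reduce: 673 ≡ 1 (mod 3). Now have (1/3).
(1/3) = 1. Collecting the sign factors: 1.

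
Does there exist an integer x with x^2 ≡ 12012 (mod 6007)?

(12012/6007)
  = (6005/6007)    [12012 ≡ 6005 mod 6007]
  = (6007/6005)    [QR: 6005 ≡ 1 mod 4, sign kept]
  = (2/6005)    [6007 ≡ 2 mod 6005]
  = -(1/6005)    [6005 ≡ 5 mod 8 ⇒ (2/6005) = -1]
  = -1    [(1/6005) = 1]
The Legendre symbol is -1, so x^2 ≡ 12012 (mod 6007) has no solution.

no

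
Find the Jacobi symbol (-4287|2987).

-1

Reduce the numerator: -4287 ≡ 1687 (mod 2987), so (-4287|2987) = (1687|2987).
Both 1687 ≡ 3 and 2987 ≡ 3 (mod 4), so reciprocity gives (1687|2987) = -(2987|1687). Reduce: 2987 ≡ 1300 (mod 1687). Now have -(1300|1687).
Factor out 2: 1300 = 2^2·325. Since 1687 ≡ 7 (mod 8), (2|1687) = +1, and (2|1687)^2 = +1. Now have -(325|1687).
325 ≡ 1 (mod 4), so quadratic reciprocity gives (325|1687) = (1687|325). Reduce: 1687 ≡ 62 (mod 325). Now have -(62|325).
Factor out 2: 62 = 2·31. Since 325 ≡ 5 (mod 8), (2|325) = -1. Now have (31|325).
325 ≡ 1 (mod 4), so quadratic reciprocity gives (31|325) = (325|31). Reduce: 325 ≡ 15 (mod 31). Now have (15|31).
Both 15 ≡ 3 and 31 ≡ 3 (mod 4), so reciprocity gives (15|31) = -(31|15). Reduce: 31 ≡ 1 (mod 15). Now have -(1|15).
(1|15) = 1. Collecting the sign factors: -1.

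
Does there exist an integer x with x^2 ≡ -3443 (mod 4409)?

yes

(-3443|4409)
  = (966|4409)    [-3443 ≡ 966 mod 4409]
  = (483|4409)    [4409 ≡ 1 mod 8 ⇒ (2|4409) = +1]
  = (4409|483)    [QR: 4409 ≡ 1 mod 4, sign kept]
  = (62|483)    [4409 ≡ 62 mod 483]
  = -(31|483)    [483 ≡ 3 mod 8 ⇒ (2|483) = -1]
  = (483|31)    [QR: both ≡ 3 mod 4, sign flips]
  = (18|31)    [483 ≡ 18 mod 31]
  = (9|31)    [31 ≡ 7 mod 8 ⇒ (2|31) = +1]
  = (31|9)    [QR: 9 ≡ 1 mod 4, sign kept]
  = (4|9)    [31 ≡ 4 mod 9]
  = (1|9)    [9 ≡ 1 mod 8 ⇒ (2|9)^2 = +1]
  = 1    [(1|9) = 1]
The Legendre symbol is 1, so x^2 ≡ -3443 (mod 4409) has solution.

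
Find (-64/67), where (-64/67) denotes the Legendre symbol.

-1

(-64/67)
  = -(64/67)    [67 ≡ 3 mod 4 ⇒ (-1/67) = -1]
  = -(1/67)    [67 ≡ 3 mod 8 ⇒ (2/67)^6 = +1]
  = -1    [(1/67) = 1]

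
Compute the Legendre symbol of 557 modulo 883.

1

557 ≡ 1 (mod 4), so quadratic reciprocity gives (557/883) = (883/557). Reduce: 883 ≡ 326 (mod 557). Now have (326/557).
Factor out 2: 326 = 2·163. Since 557 ≡ 5 (mod 8), (2/557) = -1. Now have -(163/557).
557 ≡ 1 (mod 4), so quadratic reciprocity gives (163/557) = (557/163). Reduce: 557 ≡ 68 (mod 163). Now have -(68/163).
Factor out 2: 68 = 2^2·17. Since 163 ≡ 3 (mod 8), (2/163) = -1, and (2/163)^2 = +1. Now have -(17/163).
17 ≡ 1 (mod 4), so quadratic reciprocity gives (17/163) = (163/17). Reduce: 163 ≡ 10 (mod 17). Now have -(10/17).
Factor out 2: 10 = 2·5. Since 17 ≡ 1 (mod 8), (2/17) = +1. Now have -(5/17).
5 ≡ 1 (mod 4), so quadratic reciprocity gives (5/17) = (17/5). Reduce: 17 ≡ 2 (mod 5). Now have -(2/5).
Factor out 2: 2 = 2. Since 5 ≡ 5 (mod 8), (2/5) = -1. Now have (1/5).
(1/5) = 1. Collecting the sign factors: 1.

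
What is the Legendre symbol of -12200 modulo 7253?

1

(-12200|7253)
  = (12200|7253)    [7253 ≡ 1 mod 4 ⇒ (-1|7253) = +1]
  = (4947|7253)    [12200 ≡ 4947 mod 7253]
  = (7253|4947)    [QR: 7253 ≡ 1 mod 4, sign kept]
  = (2306|4947)    [7253 ≡ 2306 mod 4947]
  = -(1153|4947)    [4947 ≡ 3 mod 8 ⇒ (2|4947) = -1]
  = -(4947|1153)    [QR: 1153 ≡ 1 mod 4, sign kept]
  = -(335|1153)    [4947 ≡ 335 mod 1153]
  = -(1153|335)    [QR: 1153 ≡ 1 mod 4, sign kept]
  = -(148|335)    [1153 ≡ 148 mod 335]
  = -(37|335)    [335 ≡ 7 mod 8 ⇒ (2|335)^2 = +1]
  = -(335|37)    [QR: 37 ≡ 1 mod 4, sign kept]
  = -(2|37)    [335 ≡ 2 mod 37]
  = (1|37)    [37 ≡ 5 mod 8 ⇒ (2|37) = -1]
  = 1    [(1|37) = 1]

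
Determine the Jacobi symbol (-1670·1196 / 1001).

By multiplicativity, (-1670·1196 / 1001) = (-1670 / 1001)·(1196 / 1001).
First factor (-1670 / 1001):
(-1670 / 1001)
  = (332 / 1001)    [-1670 ≡ 332 mod 1001]
  = (83 / 1001)    [1001 ≡ 1 mod 8 ⇒ (2 / 1001)^2 = +1]
  = (1001 / 83)    [QR: 1001 ≡ 1 mod 4, sign kept]
  = (5 / 83)    [1001 ≡ 5 mod 83]
  = (83 / 5)    [QR: 5 ≡ 1 mod 4, sign kept]
  = (3 / 5)    [83 ≡ 3 mod 5]
  = (5 / 3)    [QR: 5 ≡ 1 mod 4, sign kept]
  = (2 / 3)    [5 ≡ 2 mod 3]
  = -(1 / 3)    [3 ≡ 3 mod 8 ⇒ (2 / 3) = -1]
  = -1    [(1 / 3) = 1]
Second factor (1196 / 1001):
(1196 / 1001)
  = (195 / 1001)    [1196 ≡ 195 mod 1001]
  = (1001 / 195)    [QR: 1001 ≡ 1 mod 4, sign kept]
  = (26 / 195)    [1001 ≡ 26 mod 195]
  = -(13 / 195)    [195 ≡ 3 mod 8 ⇒ (2 / 195) = -1]
  = -(195 / 13)    [QR: 13 ≡ 1 mod 4, sign kept]
  = -(0 / 13)    [195 ≡ 0 mod 13]
  = 0    [numerator 0, gcd > 1]
Product: (-1)·(0) = 0.

0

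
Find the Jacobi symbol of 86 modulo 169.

(86 / 169)
  = (43 / 169)    [169 ≡ 1 mod 8 ⇒ (2 / 169) = +1]
  = (169 / 43)    [QR: 169 ≡ 1 mod 4, sign kept]
  = (40 / 43)    [169 ≡ 40 mod 43]
  = -(5 / 43)    [43 ≡ 3 mod 8 ⇒ (2 / 43)^3 = -1]
  = -(43 / 5)    [QR: 5 ≡ 1 mod 4, sign kept]
  = -(3 / 5)    [43 ≡ 3 mod 5]
  = -(5 / 3)    [QR: 5 ≡ 1 mod 4, sign kept]
  = -(2 / 3)    [5 ≡ 2 mod 3]
  = (1 / 3)    [3 ≡ 3 mod 8 ⇒ (2 / 3) = -1]
  = 1    [(1 / 3) = 1]

1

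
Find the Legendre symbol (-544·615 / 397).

By multiplicativity, (-544·615 / 397) = (-544 / 397)·(615 / 397).
First factor (-544 / 397):
(-544 / 397)
  = (250 / 397)    [-544 ≡ 250 mod 397]
  = -(125 / 397)    [397 ≡ 5 mod 8 ⇒ (2 / 397) = -1]
  = -(397 / 125)    [QR: 125 ≡ 1 mod 4, sign kept]
  = -(22 / 125)    [397 ≡ 22 mod 125]
  = (11 / 125)    [125 ≡ 5 mod 8 ⇒ (2 / 125) = -1]
  = (125 / 11)    [QR: 125 ≡ 1 mod 4, sign kept]
  = (4 / 11)    [125 ≡ 4 mod 11]
  = (1 / 11)    [11 ≡ 3 mod 8 ⇒ (2 / 11)^2 = +1]
  = 1    [(1 / 11) = 1]
Second factor (615 / 397):
(615 / 397)
  = (218 / 397)    [615 ≡ 218 mod 397]
  = -(109 / 397)    [397 ≡ 5 mod 8 ⇒ (2 / 397) = -1]
  = -(397 / 109)    [QR: 109 ≡ 1 mod 4, sign kept]
  = -(70 / 109)    [397 ≡ 70 mod 109]
  = (35 / 109)    [109 ≡ 5 mod 8 ⇒ (2 / 109) = -1]
  = (109 / 35)    [QR: 109 ≡ 1 mod 4, sign kept]
  = (4 / 35)    [109 ≡ 4 mod 35]
  = (1 / 35)    [35 ≡ 3 mod 8 ⇒ (2 / 35)^2 = +1]
  = 1    [(1 / 35) = 1]
Product: (1)·(1) = 1.

1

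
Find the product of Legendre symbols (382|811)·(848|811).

-1

By multiplicativity, (382·848|811) = (382|811)·(848|811).
First factor (382|811):
(382|811)
  = -(191|811)    [811 ≡ 3 mod 8 ⇒ (2|811) = -1]
  = (811|191)    [QR: both ≡ 3 mod 4, sign flips]
  = (47|191)    [811 ≡ 47 mod 191]
  = -(191|47)    [QR: both ≡ 3 mod 4, sign flips]
  = -(3|47)    [191 ≡ 3 mod 47]
  = (47|3)    [QR: both ≡ 3 mod 4, sign flips]
  = (2|3)    [47 ≡ 2 mod 3]
  = -(1|3)    [3 ≡ 3 mod 8 ⇒ (2|3) = -1]
  = -1    [(1|3) = 1]
Second factor (848|811):
(848|811)
  = (37|811)    [848 ≡ 37 mod 811]
  = (811|37)    [QR: 37 ≡ 1 mod 4, sign kept]
  = (34|37)    [811 ≡ 34 mod 37]
  = -(17|37)    [37 ≡ 5 mod 8 ⇒ (2|37) = -1]
  = -(37|17)    [QR: 17 ≡ 1 mod 4, sign kept]
  = -(3|17)    [37 ≡ 3 mod 17]
  = -(17|3)    [QR: 17 ≡ 1 mod 4, sign kept]
  = -(2|3)    [17 ≡ 2 mod 3]
  = (1|3)    [3 ≡ 3 mod 8 ⇒ (2|3) = -1]
  = 1    [(1|3) = 1]
Product: (-1)·(1) = -1.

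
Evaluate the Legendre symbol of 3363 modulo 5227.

Both 3363 ≡ 3 and 5227 ≡ 3 (mod 4), so reciprocity gives (3363|5227) = -(5227|3363). Reduce: 5227 ≡ 1864 (mod 3363). Now have -(1864|3363).
Factor out 2: 1864 = 2^3·233. Since 3363 ≡ 3 (mod 8), (2|3363) = -1, and (2|3363)^3 = -1. Now have (233|3363).
233 ≡ 1 (mod 4), so quadratic reciprocity gives (233|3363) = (3363|233). Reduce: 3363 ≡ 101 (mod 233). Now have (101|233).
101 ≡ 1 (mod 4), so quadratic reciprocity gives (101|233) = (233|101). Reduce: 233 ≡ 31 (mod 101). Now have (31|101).
101 ≡ 1 (mod 4), so quadratic reciprocity gives (31|101) = (101|31). Reduce: 101 ≡ 8 (mod 31). Now have (8|31).
Factor out 2: 8 = 2^3. Since 31 ≡ 7 (mod 8), (2|31) = +1, and (2|31)^3 = +1. Now have (1|31).
(1|31) = 1. Collecting the sign factors: 1.

1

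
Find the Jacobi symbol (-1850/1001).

-1

Reduce the numerator: -1850 ≡ 152 (mod 1001), so (-1850/1001) = (152/1001).
Factor out 2: 152 = 2^3·19. Since 1001 ≡ 1 (mod 8), (2/1001) = +1, and (2/1001)^3 = +1. Now have (19/1001).
1001 ≡ 1 (mod 4), so quadratic reciprocity gives (19/1001) = (1001/19). Reduce: 1001 ≡ 13 (mod 19). Now have (13/19).
13 ≡ 1 (mod 4), so quadratic reciprocity gives (13/19) = (19/13). Reduce: 19 ≡ 6 (mod 13). Now have (6/13).
Factor out 2: 6 = 2·3. Since 13 ≡ 5 (mod 8), (2/13) = -1. Now have -(3/13).
13 ≡ 1 (mod 4), so quadratic reciprocity gives (3/13) = (13/3). Reduce: 13 ≡ 1 (mod 3). Now have -(1/3).
(1/3) = 1. Collecting the sign factors: -1.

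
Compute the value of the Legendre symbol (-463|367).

1

(-463|367)
  = (271|367)    [-463 ≡ 271 mod 367]
  = -(367|271)    [QR: both ≡ 3 mod 4, sign flips]
  = -(96|271)    [367 ≡ 96 mod 271]
  = -(3|271)    [271 ≡ 7 mod 8 ⇒ (2|271)^5 = +1]
  = (271|3)    [QR: both ≡ 3 mod 4, sign flips]
  = (1|3)    [271 ≡ 1 mod 3]
  = 1    [(1|3) = 1]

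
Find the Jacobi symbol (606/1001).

-1

Factor out 2: 606 = 2·303. Since 1001 ≡ 1 (mod 8), (2/1001) = +1. Now have (303/1001).
1001 ≡ 1 (mod 4), so quadratic reciprocity gives (303/1001) = (1001/303). Reduce: 1001 ≡ 92 (mod 303). Now have (92/303).
Factor out 2: 92 = 2^2·23. Since 303 ≡ 7 (mod 8), (2/303) = +1, and (2/303)^2 = +1. Now have (23/303).
Both 23 ≡ 3 and 303 ≡ 3 (mod 4), so reciprocity gives (23/303) = -(303/23). Reduce: 303 ≡ 4 (mod 23). Now have -(4/23).
Factor out 2: 4 = 2^2. Since 23 ≡ 7 (mod 8), (2/23) = +1, and (2/23)^2 = +1. Now have -(1/23).
(1/23) = 1. Collecting the sign factors: -1.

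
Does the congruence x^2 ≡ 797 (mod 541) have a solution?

yes

(797/541)
  = (256/541)    [797 ≡ 256 mod 541]
  = (1/541)    [541 ≡ 5 mod 8 ⇒ (2/541)^8 = +1]
  = 1    [(1/541) = 1]
The Legendre symbol is 1, so x^2 ≡ 797 (mod 541) has solution.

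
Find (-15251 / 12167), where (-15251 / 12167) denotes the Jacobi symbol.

(-15251 / 12167)
  = -(15251 / 12167)    [12167 ≡ 3 mod 4 ⇒ (-1 / 12167) = -1]
  = -(3084 / 12167)    [15251 ≡ 3084 mod 12167]
  = -(771 / 12167)    [12167 ≡ 7 mod 8 ⇒ (2 / 12167)^2 = +1]
  = (12167 / 771)    [QR: both ≡ 3 mod 4, sign flips]
  = (602 / 771)    [12167 ≡ 602 mod 771]
  = -(301 / 771)    [771 ≡ 3 mod 8 ⇒ (2 / 771) = -1]
  = -(771 / 301)    [QR: 301 ≡ 1 mod 4, sign kept]
  = -(169 / 301)    [771 ≡ 169 mod 301]
  = -(301 / 169)    [QR: 169 ≡ 1 mod 4, sign kept]
  = -(132 / 169)    [301 ≡ 132 mod 169]
  = -(33 / 169)    [169 ≡ 1 mod 8 ⇒ (2 / 169)^2 = +1]
  = -(169 / 33)    [QR: 33 ≡ 1 mod 4, sign kept]
  = -(4 / 33)    [169 ≡ 4 mod 33]
  = -(1 / 33)    [33 ≡ 1 mod 8 ⇒ (2 / 33)^2 = +1]
  = -1    [(1 / 33) = 1]

-1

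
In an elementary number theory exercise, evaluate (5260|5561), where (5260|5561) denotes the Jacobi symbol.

Factor out 2: 5260 = 2^2·1315. Since 5561 ≡ 1 (mod 8), (2|5561) = +1, and (2|5561)^2 = +1. Now have (1315|5561).
5561 ≡ 1 (mod 4), so quadratic reciprocity gives (1315|5561) = (5561|1315). Reduce: 5561 ≡ 301 (mod 1315). Now have (301|1315).
301 ≡ 1 (mod 4), so quadratic reciprocity gives (301|1315) = (1315|301). Reduce: 1315 ≡ 111 (mod 301). Now have (111|301).
301 ≡ 1 (mod 4), so quadratic reciprocity gives (111|301) = (301|111). Reduce: 301 ≡ 79 (mod 111). Now have (79|111).
Both 79 ≡ 3 and 111 ≡ 3 (mod 4), so reciprocity gives (79|111) = -(111|79). Reduce: 111 ≡ 32 (mod 79). Now have -(32|79).
Factor out 2: 32 = 2^5. Since 79 ≡ 7 (mod 8), (2|79) = +1, and (2|79)^5 = +1. Now have -(1|79).
(1|79) = 1. Collecting the sign factors: -1.

-1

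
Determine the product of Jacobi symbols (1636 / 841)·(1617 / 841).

By multiplicativity, (1636·1617 / 841) = (1636 / 841)·(1617 / 841).
First factor (1636 / 841):
Reduce the numerator: 1636 ≡ 795 (mod 841), so (1636 / 841) = (795 / 841).
841 ≡ 1 (mod 4), so quadratic reciprocity gives (795 / 841) = (841 / 795). Reduce: 841 ≡ 46 (mod 795). Now have (46 / 795).
Factor out 2: 46 = 2·23. Since 795 ≡ 3 (mod 8), (2 / 795) = -1. Now have -(23 / 795).
Both 23 ≡ 3 and 795 ≡ 3 (mod 4), so reciprocity gives (23 / 795) = -(795 / 23). Reduce: 795 ≡ 13 (mod 23). Now have (13 / 23).
13 ≡ 1 (mod 4), so quadratic reciprocity gives (13 / 23) = (23 / 13). Reduce: 23 ≡ 10 (mod 13). Now have (10 / 13).
Factor out 2: 10 = 2·5. Since 13 ≡ 5 (mod 8), (2 / 13) = -1. Now have -(5 / 13).
5 ≡ 1 (mod 4), so quadratic reciprocity gives (5 / 13) = (13 / 5). Reduce: 13 ≡ 3 (mod 5). Now have -(3 / 5).
5 ≡ 1 (mod 4), so quadratic reciprocity gives (3 / 5) = (5 / 3). Reduce: 5 ≡ 2 (mod 3). Now have -(2 / 3).
Factor out 2: 2 = 2. Since 3 ≡ 3 (mod 8), (2 / 3) = -1. Now have (1 / 3).
(1 / 3) = 1. Collecting the sign factors: 1.
Second factor (1617 / 841):
Reduce the numerator: 1617 ≡ 776 (mod 841), so (1617 / 841) = (776 / 841).
Factor out 2: 776 = 2^3·97. Since 841 ≡ 1 (mod 8), (2 / 841) = +1, and (2 / 841)^3 = +1. Now have (97 / 841).
97 ≡ 1 (mod 4), so quadratic reciprocity gives (97 / 841) = (841 / 97). Reduce: 841 ≡ 65 (mod 97). Now have (65 / 97).
65 ≡ 1 (mod 4), so quadratic reciprocity gives (65 / 97) = (97 / 65). Reduce: 97 ≡ 32 (mod 65). Now have (32 / 65).
Factor out 2: 32 = 2^5. Since 65 ≡ 1 (mod 8), (2 / 65) = +1, and (2 / 65)^5 = +1. Now have (1 / 65).
(1 / 65) = 1. Collecting the sign factors: 1.
Product: (1)·(1) = 1.

1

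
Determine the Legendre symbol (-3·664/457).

-1

By multiplicativity, (-3·664/457) = (-3/457)·(664/457).
First factor (-3/457):
(-3/457)
  = (3/457)    [457 ≡ 1 mod 4 ⇒ (-1/457) = +1]
  = (457/3)    [QR: 457 ≡ 1 mod 4, sign kept]
  = (1/3)    [457 ≡ 1 mod 3]
  = 1    [(1/3) = 1]
Second factor (664/457):
(664/457)
  = (207/457)    [664 ≡ 207 mod 457]
  = (457/207)    [QR: 457 ≡ 1 mod 4, sign kept]
  = (43/207)    [457 ≡ 43 mod 207]
  = -(207/43)    [QR: both ≡ 3 mod 4, sign flips]
  = -(35/43)    [207 ≡ 35 mod 43]
  = (43/35)    [QR: both ≡ 3 mod 4, sign flips]
  = (8/35)    [43 ≡ 8 mod 35]
  = -(1/35)    [35 ≡ 3 mod 8 ⇒ (2/35)^3 = -1]
  = -1    [(1/35) = 1]
Product: (1)·(-1) = -1.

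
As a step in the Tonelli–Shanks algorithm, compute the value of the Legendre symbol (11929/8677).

1

Reduce the numerator: 11929 ≡ 3252 (mod 8677), so (11929/8677) = (3252/8677).
Factor out 2: 3252 = 2^2·813. Since 8677 ≡ 5 (mod 8), (2/8677) = -1, and (2/8677)^2 = +1. Now have (813/8677).
813 ≡ 1 (mod 4), so quadratic reciprocity gives (813/8677) = (8677/813). Reduce: 8677 ≡ 547 (mod 813). Now have (547/813).
813 ≡ 1 (mod 4), so quadratic reciprocity gives (547/813) = (813/547). Reduce: 813 ≡ 266 (mod 547). Now have (266/547).
Factor out 2: 266 = 2·133. Since 547 ≡ 3 (mod 8), (2/547) = -1. Now have -(133/547).
133 ≡ 1 (mod 4), so quadratic reciprocity gives (133/547) = (547/133). Reduce: 547 ≡ 15 (mod 133). Now have -(15/133).
133 ≡ 1 (mod 4), so quadratic reciprocity gives (15/133) = (133/15). Reduce: 133 ≡ 13 (mod 15). Now have -(13/15).
13 ≡ 1 (mod 4), so quadratic reciprocity gives (13/15) = (15/13). Reduce: 15 ≡ 2 (mod 13). Now have -(2/13).
Factor out 2: 2 = 2. Since 13 ≡ 5 (mod 8), (2/13) = -1. Now have (1/13).
(1/13) = 1. Collecting the sign factors: 1.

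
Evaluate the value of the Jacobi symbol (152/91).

-1

(152/91)
  = (61/91)    [152 ≡ 61 mod 91]
  = (91/61)    [QR: 61 ≡ 1 mod 4, sign kept]
  = (30/61)    [91 ≡ 30 mod 61]
  = -(15/61)    [61 ≡ 5 mod 8 ⇒ (2/61) = -1]
  = -(61/15)    [QR: 61 ≡ 1 mod 4, sign kept]
  = -(1/15)    [61 ≡ 1 mod 15]
  = -1    [(1/15) = 1]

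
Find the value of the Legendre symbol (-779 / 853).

1

Pull out -1: (-779 / 853) = (-1 / 853)·(779 / 853). Since 853 ≡ 1 (mod 4), (-1 / 853) = +1. Now have (779 / 853).
853 ≡ 1 (mod 4), so quadratic reciprocity gives (779 / 853) = (853 / 779). Reduce: 853 ≡ 74 (mod 779). Now have (74 / 779).
Factor out 2: 74 = 2·37. Since 779 ≡ 3 (mod 8), (2 / 779) = -1. Now have -(37 / 779).
37 ≡ 1 (mod 4), so quadratic reciprocity gives (37 / 779) = (779 / 37). Reduce: 779 ≡ 2 (mod 37). Now have -(2 / 37).
Factor out 2: 2 = 2. Since 37 ≡ 5 (mod 8), (2 / 37) = -1. Now have (1 / 37).
(1 / 37) = 1. Collecting the sign factors: 1.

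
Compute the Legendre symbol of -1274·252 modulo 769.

1

By multiplicativity, (-1274·252 / 769) = (-1274 / 769)·(252 / 769).
First factor (-1274 / 769):
(-1274 / 769)
  = (264 / 769)    [-1274 ≡ 264 mod 769]
  = (33 / 769)    [769 ≡ 1 mod 8 ⇒ (2 / 769)^3 = +1]
  = (769 / 33)    [QR: 33 ≡ 1 mod 4, sign kept]
  = (10 / 33)    [769 ≡ 10 mod 33]
  = (5 / 33)    [33 ≡ 1 mod 8 ⇒ (2 / 33) = +1]
  = (33 / 5)    [QR: 5 ≡ 1 mod 4, sign kept]
  = (3 / 5)    [33 ≡ 3 mod 5]
  = (5 / 3)    [QR: 5 ≡ 1 mod 4, sign kept]
  = (2 / 3)    [5 ≡ 2 mod 3]
  = -(1 / 3)    [3 ≡ 3 mod 8 ⇒ (2 / 3) = -1]
  = -1    [(1 / 3) = 1]
Second factor (252 / 769):
(252 / 769)
  = (63 / 769)    [769 ≡ 1 mod 8 ⇒ (2 / 769)^2 = +1]
  = (769 / 63)    [QR: 769 ≡ 1 mod 4, sign kept]
  = (13 / 63)    [769 ≡ 13 mod 63]
  = (63 / 13)    [QR: 13 ≡ 1 mod 4, sign kept]
  = (11 / 13)    [63 ≡ 11 mod 13]
  = (13 / 11)    [QR: 13 ≡ 1 mod 4, sign kept]
  = (2 / 11)    [13 ≡ 2 mod 11]
  = -(1 / 11)    [11 ≡ 3 mod 8 ⇒ (2 / 11) = -1]
  = -1    [(1 / 11) = 1]
Product: (-1)·(-1) = 1.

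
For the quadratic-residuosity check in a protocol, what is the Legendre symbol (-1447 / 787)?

Pull out -1: (-1447 / 787) = (-1 / 787)·(1447 / 787). Since 787 ≡ 3 (mod 4), (-1 / 787) = -1. Now have -(1447 / 787).
Reduce the numerator: 1447 ≡ 660 (mod 787), so (1447 / 787) = (660 / 787).
Factor out 2: 660 = 2^2·165. Since 787 ≡ 3 (mod 8), (2 / 787) = -1, and (2 / 787)^2 = +1. Now have -(165 / 787).
165 ≡ 1 (mod 4), so quadratic reciprocity gives (165 / 787) = (787 / 165). Reduce: 787 ≡ 127 (mod 165). Now have -(127 / 165).
165 ≡ 1 (mod 4), so quadratic reciprocity gives (127 / 165) = (165 / 127). Reduce: 165 ≡ 38 (mod 127). Now have -(38 / 127).
Factor out 2: 38 = 2·19. Since 127 ≡ 7 (mod 8), (2 / 127) = +1. Now have -(19 / 127).
Both 19 ≡ 3 and 127 ≡ 3 (mod 4), so reciprocity gives (19 / 127) = -(127 / 19). Reduce: 127 ≡ 13 (mod 19). Now have (13 / 19).
13 ≡ 1 (mod 4), so quadratic reciprocity gives (13 / 19) = (19 / 13). Reduce: 19 ≡ 6 (mod 13). Now have (6 / 13).
Factor out 2: 6 = 2·3. Since 13 ≡ 5 (mod 8), (2 / 13) = -1. Now have -(3 / 13).
13 ≡ 1 (mod 4), so quadratic reciprocity gives (3 / 13) = (13 / 3). Reduce: 13 ≡ 1 (mod 3). Now have -(1 / 3).
(1 / 3) = 1. Collecting the sign factors: -1.

-1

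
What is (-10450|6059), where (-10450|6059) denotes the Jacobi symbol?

1

(-10450|6059)
  = -(10450|6059)    [6059 ≡ 3 mod 4 ⇒ (-1|6059) = -1]
  = -(4391|6059)    [10450 ≡ 4391 mod 6059]
  = (6059|4391)    [QR: both ≡ 3 mod 4, sign flips]
  = (1668|4391)    [6059 ≡ 1668 mod 4391]
  = (417|4391)    [4391 ≡ 7 mod 8 ⇒ (2|4391)^2 = +1]
  = (4391|417)    [QR: 417 ≡ 1 mod 4, sign kept]
  = (221|417)    [4391 ≡ 221 mod 417]
  = (417|221)    [QR: 221 ≡ 1 mod 4, sign kept]
  = (196|221)    [417 ≡ 196 mod 221]
  = (49|221)    [221 ≡ 5 mod 8 ⇒ (2|221)^2 = +1]
  = (221|49)    [QR: 49 ≡ 1 mod 4, sign kept]
  = (25|49)    [221 ≡ 25 mod 49]
  = (49|25)    [QR: 25 ≡ 1 mod 4, sign kept]
  = (24|25)    [49 ≡ 24 mod 25]
  = (3|25)    [25 ≡ 1 mod 8 ⇒ (2|25)^3 = +1]
  = (25|3)    [QR: 25 ≡ 1 mod 4, sign kept]
  = (1|3)    [25 ≡ 1 mod 3]
  = 1    [(1|3) = 1]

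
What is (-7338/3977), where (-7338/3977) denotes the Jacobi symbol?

Reduce the numerator: -7338 ≡ 616 (mod 3977), so (-7338/3977) = (616/3977).
Factor out 2: 616 = 2^3·77. Since 3977 ≡ 1 (mod 8), (2/3977) = +1, and (2/3977)^3 = +1. Now have (77/3977).
77 ≡ 1 (mod 4), so quadratic reciprocity gives (77/3977) = (3977/77). Reduce: 3977 ≡ 50 (mod 77). Now have (50/77).
Factor out 2: 50 = 2·25. Since 77 ≡ 5 (mod 8), (2/77) = -1. Now have -(25/77).
25 ≡ 1 (mod 4), so quadratic reciprocity gives (25/77) = (77/25). Reduce: 77 ≡ 2 (mod 25). Now have -(2/25).
Factor out 2: 2 = 2. Since 25 ≡ 1 (mod 8), (2/25) = +1. Now have -(1/25).
(1/25) = 1. Collecting the sign factors: -1.

-1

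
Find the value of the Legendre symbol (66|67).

-1

Factor out 2: 66 = 2·33. Since 67 ≡ 3 (mod 8), (2|67) = -1. Now have -(33|67).
33 ≡ 1 (mod 4), so quadratic reciprocity gives (33|67) = (67|33). Reduce: 67 ≡ 1 (mod 33). Now have -(1|33).
(1|33) = 1. Collecting the sign factors: -1.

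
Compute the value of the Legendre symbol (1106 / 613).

1

Reduce the numerator: 1106 ≡ 493 (mod 613), so (1106 / 613) = (493 / 613).
493 ≡ 1 (mod 4), so quadratic reciprocity gives (493 / 613) = (613 / 493). Reduce: 613 ≡ 120 (mod 493). Now have (120 / 493).
Factor out 2: 120 = 2^3·15. Since 493 ≡ 5 (mod 8), (2 / 493) = -1, and (2 / 493)^3 = -1. Now have -(15 / 493).
493 ≡ 1 (mod 4), so quadratic reciprocity gives (15 / 493) = (493 / 15). Reduce: 493 ≡ 13 (mod 15). Now have -(13 / 15).
13 ≡ 1 (mod 4), so quadratic reciprocity gives (13 / 15) = (15 / 13). Reduce: 15 ≡ 2 (mod 13). Now have -(2 / 13).
Factor out 2: 2 = 2. Since 13 ≡ 5 (mod 8), (2 / 13) = -1. Now have (1 / 13).
(1 / 13) = 1. Collecting the sign factors: 1.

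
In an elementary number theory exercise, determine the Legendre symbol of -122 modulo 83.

(-122/83)
  = (44/83)    [-122 ≡ 44 mod 83]
  = (11/83)    [83 ≡ 3 mod 8 ⇒ (2/83)^2 = +1]
  = -(83/11)    [QR: both ≡ 3 mod 4, sign flips]
  = -(6/11)    [83 ≡ 6 mod 11]
  = (3/11)    [11 ≡ 3 mod 8 ⇒ (2/11) = -1]
  = -(11/3)    [QR: both ≡ 3 mod 4, sign flips]
  = -(2/3)    [11 ≡ 2 mod 3]
  = (1/3)    [3 ≡ 3 mod 8 ⇒ (2/3) = -1]
  = 1    [(1/3) = 1]

1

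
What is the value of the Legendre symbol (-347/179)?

-1

(-347/179)
  = -(347/179)    [179 ≡ 3 mod 4 ⇒ (-1/179) = -1]
  = -(168/179)    [347 ≡ 168 mod 179]
  = (21/179)    [179 ≡ 3 mod 8 ⇒ (2/179)^3 = -1]
  = (179/21)    [QR: 21 ≡ 1 mod 4, sign kept]
  = (11/21)    [179 ≡ 11 mod 21]
  = (21/11)    [QR: 21 ≡ 1 mod 4, sign kept]
  = (10/11)    [21 ≡ 10 mod 11]
  = -(5/11)    [11 ≡ 3 mod 8 ⇒ (2/11) = -1]
  = -(11/5)    [QR: 5 ≡ 1 mod 4, sign kept]
  = -(1/5)    [11 ≡ 1 mod 5]
  = -1    [(1/5) = 1]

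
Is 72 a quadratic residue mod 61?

no

Reduce the numerator: 72 ≡ 11 (mod 61), so (72/61) = (11/61).
61 ≡ 1 (mod 4), so quadratic reciprocity gives (11/61) = (61/11). Reduce: 61 ≡ 6 (mod 11). Now have (6/11).
Factor out 2: 6 = 2·3. Since 11 ≡ 3 (mod 8), (2/11) = -1. Now have -(3/11).
Both 3 ≡ 3 and 11 ≡ 3 (mod 4), so reciprocity gives (3/11) = -(11/3). Reduce: 11 ≡ 2 (mod 3). Now have (2/3).
Factor out 2: 2 = 2. Since 3 ≡ 3 (mod 8), (2/3) = -1. Now have -(1/3).
(1/3) = 1. Collecting the sign factors: -1.
(72/61) = -1, and 61 is prime, so 72 is not a quadratic residue mod 61.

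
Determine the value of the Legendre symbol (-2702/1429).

1

(-2702/1429)
  = (156/1429)    [-2702 ≡ 156 mod 1429]
  = (39/1429)    [1429 ≡ 5 mod 8 ⇒ (2/1429)^2 = +1]
  = (1429/39)    [QR: 1429 ≡ 1 mod 4, sign kept]
  = (25/39)    [1429 ≡ 25 mod 39]
  = (39/25)    [QR: 25 ≡ 1 mod 4, sign kept]
  = (14/25)    [39 ≡ 14 mod 25]
  = (7/25)    [25 ≡ 1 mod 8 ⇒ (2/25) = +1]
  = (25/7)    [QR: 25 ≡ 1 mod 4, sign kept]
  = (4/7)    [25 ≡ 4 mod 7]
  = (1/7)    [7 ≡ 7 mod 8 ⇒ (2/7)^2 = +1]
  = 1    [(1/7) = 1]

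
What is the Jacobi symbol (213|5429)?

213 ≡ 1 (mod 4), so quadratic reciprocity gives (213|5429) = (5429|213). Reduce: 5429 ≡ 104 (mod 213). Now have (104|213).
Factor out 2: 104 = 2^3·13. Since 213 ≡ 5 (mod 8), (2|213) = -1, and (2|213)^3 = -1. Now have -(13|213).
13 ≡ 1 (mod 4), so quadratic reciprocity gives (13|213) = (213|13). Reduce: 213 ≡ 5 (mod 13). Now have -(5|13).
5 ≡ 1 (mod 4), so quadratic reciprocity gives (5|13) = (13|5). Reduce: 13 ≡ 3 (mod 5). Now have -(3|5).
5 ≡ 1 (mod 4), so quadratic reciprocity gives (3|5) = (5|3). Reduce: 5 ≡ 2 (mod 3). Now have -(2|3).
Factor out 2: 2 = 2. Since 3 ≡ 3 (mod 8), (2|3) = -1. Now have (1|3).
(1|3) = 1. Collecting the sign factors: 1.

1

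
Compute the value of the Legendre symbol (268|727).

1

(268|727)
  = (67|727)    [727 ≡ 7 mod 8 ⇒ (2|727)^2 = +1]
  = -(727|67)    [QR: both ≡ 3 mod 4, sign flips]
  = -(57|67)    [727 ≡ 57 mod 67]
  = -(67|57)    [QR: 57 ≡ 1 mod 4, sign kept]
  = -(10|57)    [67 ≡ 10 mod 57]
  = -(5|57)    [57 ≡ 1 mod 8 ⇒ (2|57) = +1]
  = -(57|5)    [QR: 5 ≡ 1 mod 4, sign kept]
  = -(2|5)    [57 ≡ 2 mod 5]
  = (1|5)    [5 ≡ 5 mod 8 ⇒ (2|5) = -1]
  = 1    [(1|5) = 1]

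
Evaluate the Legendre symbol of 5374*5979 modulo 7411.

-1

By multiplicativity, (5374·5979 / 7411) = (5374 / 7411)·(5979 / 7411).
First factor (5374 / 7411):
Factor out 2: 5374 = 2·2687. Since 7411 ≡ 3 (mod 8), (2 / 7411) = -1. Now have -(2687 / 7411).
Both 2687 ≡ 3 and 7411 ≡ 3 (mod 4), so reciprocity gives (2687 / 7411) = -(7411 / 2687). Reduce: 7411 ≡ 2037 (mod 2687). Now have (2037 / 2687).
2037 ≡ 1 (mod 4), so quadratic reciprocity gives (2037 / 2687) = (2687 / 2037). Reduce: 2687 ≡ 650 (mod 2037). Now have (650 / 2037).
Factor out 2: 650 = 2·325. Since 2037 ≡ 5 (mod 8), (2 / 2037) = -1. Now have -(325 / 2037).
325 ≡ 1 (mod 4), so quadratic reciprocity gives (325 / 2037) = (2037 / 325). Reduce: 2037 ≡ 87 (mod 325). Now have -(87 / 325).
325 ≡ 1 (mod 4), so quadratic reciprocity gives (87 / 325) = (325 / 87). Reduce: 325 ≡ 64 (mod 87). Now have -(64 / 87).
Factor out 2: 64 = 2^6. Since 87 ≡ 7 (mod 8), (2 / 87) = +1, and (2 / 87)^6 = +1. Now have -(1 / 87).
(1 / 87) = 1. Collecting the sign factors: -1.
Second factor (5979 / 7411):
Both 5979 ≡ 3 and 7411 ≡ 3 (mod 4), so reciprocity gives (5979 / 7411) = -(7411 / 5979). Reduce: 7411 ≡ 1432 (mod 5979). Now have -(1432 / 5979).
Factor out 2: 1432 = 2^3·179. Since 5979 ≡ 3 (mod 8), (2 / 5979) = -1, and (2 / 5979)^3 = -1. Now have (179 / 5979).
Both 179 ≡ 3 and 5979 ≡ 3 (mod 4), so reciprocity gives (179 / 5979) = -(5979 / 179). Reduce: 5979 ≡ 72 (mod 179). Now have -(72 / 179).
Factor out 2: 72 = 2^3·9. Since 179 ≡ 3 (mod 8), (2 / 179) = -1, and (2 / 179)^3 = -1. Now have (9 / 179).
9 ≡ 1 (mod 4), so quadratic reciprocity gives (9 / 179) = (179 / 9). Reduce: 179 ≡ 8 (mod 9). Now have (8 / 9).
Factor out 2: 8 = 2^3. Since 9 ≡ 1 (mod 8), (2 / 9) = +1, and (2 / 9)^3 = +1. Now have (1 / 9).
(1 / 9) = 1. Collecting the sign factors: 1.
Product: (-1)·(1) = -1.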